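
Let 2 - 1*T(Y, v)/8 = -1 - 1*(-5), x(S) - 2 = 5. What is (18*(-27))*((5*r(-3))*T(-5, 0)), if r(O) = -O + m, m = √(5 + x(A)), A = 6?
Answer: 116640 + 77760*√3 ≈ 2.5132e+5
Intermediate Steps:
x(S) = 7 (x(S) = 2 + 5 = 7)
m = 2*√3 (m = √(5 + 7) = √12 = 2*√3 ≈ 3.4641)
T(Y, v) = -16 (T(Y, v) = 16 - 8*(-1 - 1*(-5)) = 16 - 8*(-1 + 5) = 16 - 8*4 = 16 - 32 = -16)
r(O) = -O + 2*√3
(18*(-27))*((5*r(-3))*T(-5, 0)) = (18*(-27))*((5*(-1*(-3) + 2*√3))*(-16)) = -486*5*(3 + 2*√3)*(-16) = -486*(15 + 10*√3)*(-16) = -486*(-240 - 160*√3) = 116640 + 77760*√3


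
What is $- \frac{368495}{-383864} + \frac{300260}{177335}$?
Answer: $\frac{36121213093}{13614504488} \approx 2.6531$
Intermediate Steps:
$- \frac{368495}{-383864} + \frac{300260}{177335} = \left(-368495\right) \left(- \frac{1}{383864}\right) + 300260 \cdot \frac{1}{177335} = \frac{368495}{383864} + \frac{60052}{35467} = \frac{36121213093}{13614504488}$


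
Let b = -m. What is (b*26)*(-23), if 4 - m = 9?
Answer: -2990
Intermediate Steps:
m = -5 (m = 4 - 1*9 = 4 - 9 = -5)
b = 5 (b = -1*(-5) = 5)
(b*26)*(-23) = (5*26)*(-23) = 130*(-23) = -2990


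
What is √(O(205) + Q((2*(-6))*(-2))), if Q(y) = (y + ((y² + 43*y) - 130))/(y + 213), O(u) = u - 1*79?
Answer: 2*√1858317/237 ≈ 11.504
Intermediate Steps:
O(u) = -79 + u (O(u) = u - 79 = -79 + u)
Q(y) = (-130 + y² + 44*y)/(213 + y) (Q(y) = (y + (-130 + y² + 43*y))/(213 + y) = (-130 + y² + 44*y)/(213 + y))
√(O(205) + Q((2*(-6))*(-2))) = √((-79 + 205) + (-130 + ((2*(-6))*(-2))² + 44*((2*(-6))*(-2)))/(213 + (2*(-6))*(-2))) = √(126 + (-130 + (-12*(-2))² + 44*(-12*(-2)))/(213 - 12*(-2))) = √(126 + (-130 + 24² + 44*24)/(213 + 24)) = √(126 + (-130 + 576 + 1056)/237) = √(126 + (1/237)*1502) = √(126 + 1502/237) = √(31364/237) = 2*√1858317/237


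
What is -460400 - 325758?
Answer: -786158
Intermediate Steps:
-460400 - 325758 = -786158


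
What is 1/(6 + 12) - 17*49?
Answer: -14993/18 ≈ -832.94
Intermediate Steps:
1/(6 + 12) - 17*49 = 1/18 - 833 = -14993/18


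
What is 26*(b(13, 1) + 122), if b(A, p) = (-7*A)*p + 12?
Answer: 1118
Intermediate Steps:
b(A, p) = 12 - 7*A*p (b(A, p) = -7*A*p + 12 = 12 - 7*A*p)
26*(b(13, 1) + 122) = 26*((12 - 7*13*1) + 122) = 26*((12 - 91) + 122) = 26*(-79 + 122) = 26*43 = 1118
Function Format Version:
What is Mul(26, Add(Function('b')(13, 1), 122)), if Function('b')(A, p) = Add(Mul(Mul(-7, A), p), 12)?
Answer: 1118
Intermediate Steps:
Function('b')(A, p) = Add(12, Mul(-7, A, p)) (Function('b')(A, p) = Add(Mul(-7, A, p), 12) = Add(12, Mul(-7, A, p)))
Mul(26, Add(Function('b')(13, 1), 122)) = Mul(26, Add(Add(12, Mul(-7, 13, 1)), 122)) = Mul(26, Add(Add(12, -91), 122)) = Mul(26, Add(-79, 122)) = Mul(26, 43) = 1118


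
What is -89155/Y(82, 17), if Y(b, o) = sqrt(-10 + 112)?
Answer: -89155*sqrt(102)/102 ≈ -8827.7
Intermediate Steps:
Y(b, o) = sqrt(102)
-89155/Y(82, 17) = -89155*sqrt(102)/102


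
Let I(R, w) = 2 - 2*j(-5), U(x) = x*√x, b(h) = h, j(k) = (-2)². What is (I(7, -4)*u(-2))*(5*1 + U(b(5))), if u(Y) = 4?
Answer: -120 - 120*√5 ≈ -388.33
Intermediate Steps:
j(k) = 4
U(x) = x^(3/2)
I(R, w) = -6 (I(R, w) = 2 - 2*4 = 2 - 8 = -6)
(I(7, -4)*u(-2))*(5*1 + U(b(5))) = (-6*4)*(5*1 + 5^(3/2)) = -24*(5 + 5*√5) = -120 - 120*√5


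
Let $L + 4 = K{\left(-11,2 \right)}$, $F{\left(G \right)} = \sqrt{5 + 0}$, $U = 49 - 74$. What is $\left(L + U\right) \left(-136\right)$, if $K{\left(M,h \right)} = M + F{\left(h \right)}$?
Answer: $5440 - 136 \sqrt{5} \approx 5135.9$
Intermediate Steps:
$U = -25$
$F{\left(G \right)} = \sqrt{5}$
$K{\left(M,h \right)} = M + \sqrt{5}$
$L = -15 + \sqrt{5}$ ($L = -4 - \left(11 - \sqrt{5}\right) = -15 + \sqrt{5} \approx -12.764$)
$\left(L + U\right) \left(-136\right) = \left(\left(-15 + \sqrt{5}\right) - 25\right) \left(-136\right) = \left(-40 + \sqrt{5}\right) \left(-136\right) = 5440 - 136 \sqrt{5}$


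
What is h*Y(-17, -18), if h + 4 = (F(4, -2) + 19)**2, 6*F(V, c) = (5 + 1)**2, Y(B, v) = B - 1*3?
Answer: -12420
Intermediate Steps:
Y(B, v) = -3 + B (Y(B, v) = B - 3 = -3 + B)
F(V, c) = 6 (F(V, c) = (5 + 1)**2/6 = (1/6)*6**2 = (1/6)*36 = 6)
h = 621 (h = -4 + (6 + 19)**2 = -4 + 25**2 = -4 + 625 = 621)
h*Y(-17, -18) = 621*(-3 - 17) = 621*(-20) = -12420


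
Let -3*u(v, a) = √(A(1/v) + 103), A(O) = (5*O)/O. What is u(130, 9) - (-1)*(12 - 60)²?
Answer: 2304 - 2*√3 ≈ 2300.5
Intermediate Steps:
A(O) = 5
u(v, a) = -2*√3 (u(v, a) = -√(5 + 103)/3 = -2*√3)
u(130, 9) - (-1)*(12 - 60)² = -2*√3 - (-1)*(12 - 60)² = -2*√3 - (-1)*(-48)² = -2*√3 - (-1)*2304 = -2*√3 - 1*(-2304) = -2*√3 + 2304 = 2304 - 2*√3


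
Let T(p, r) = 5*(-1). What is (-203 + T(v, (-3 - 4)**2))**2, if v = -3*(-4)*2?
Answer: 43264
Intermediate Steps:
v = 24 (v = 12*2 = 24)
T(p, r) = -5
(-203 + T(v, (-3 - 4)**2))**2 = (-203 - 5)**2 = (-208)**2 = 43264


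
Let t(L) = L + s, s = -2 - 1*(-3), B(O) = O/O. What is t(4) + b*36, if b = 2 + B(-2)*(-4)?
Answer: -67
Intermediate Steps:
B(O) = 1
s = 1 (s = -2 + 3 = 1)
b = -2 (b = 2 + 1*(-4) = 2 - 4 = -2)
t(L) = 1 + L (t(L) = L + 1 = 1 + L)
t(4) + b*36 = (1 + 4) - 2*36 = 5 - 72 = -67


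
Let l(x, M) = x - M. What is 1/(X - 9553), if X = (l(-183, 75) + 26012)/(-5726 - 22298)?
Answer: -14012/133869513 ≈ -0.00010467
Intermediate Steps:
X = -12877/14012 (X = ((-183 - 1*75) + 26012)/(-5726 - 22298) = ((-183 - 75) + 26012)/(-28024) = (-258 + 26012)*(-1/28024) = 25754*(-1/28024) = -12877/14012 ≈ -0.91900)
1/(X - 9553) = 1/(-12877/14012 - 9553) = 1/(-133869513/14012) = -14012/133869513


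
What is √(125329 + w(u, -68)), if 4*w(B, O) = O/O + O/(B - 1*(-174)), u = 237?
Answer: √84682941009/822 ≈ 354.02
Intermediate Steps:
w(B, O) = ¼ + O/(4*(174 + B)) (w(B, O) = (O/O + O/(B - 1*(-174)))/4 = (1 + O/(B + 174))/4 = (1 + O/(174 + B))/4 = ¼ + O/(4*(174 + B)))
√(125329 + w(u, -68)) = √(125329 + (174 + 237 - 68)/(4*(174 + 237))) = √(125329 + (¼)*343/411) = √(125329 + (¼)*(1/411)*343) = √(125329 + 343/1644) = √(206041219/1644) = √84682941009/822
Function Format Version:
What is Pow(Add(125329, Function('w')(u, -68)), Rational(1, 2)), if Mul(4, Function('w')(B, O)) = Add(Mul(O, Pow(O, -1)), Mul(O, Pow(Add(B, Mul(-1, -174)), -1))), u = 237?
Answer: Mul(Rational(1, 822), Pow(84682941009, Rational(1, 2))) ≈ 354.02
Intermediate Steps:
Function('w')(B, O) = Add(Rational(1, 4), Mul(Rational(1, 4), O, Pow(Add(174, B), -1))) (Function('w')(B, O) = Mul(Rational(1, 4), Add(Mul(O, Pow(O, -1)), Mul(O, Pow(Add(B, Mul(-1, -174)), -1)))) = Mul(Rational(1, 4), Add(1, Mul(O, Pow(Add(B, 174), -1)))) = Mul(Rational(1, 4), Add(1, Mul(O, Pow(Add(174, B), -1)))) = Add(Rational(1, 4), Mul(Rational(1, 4), O, Pow(Add(174, B), -1))))
Pow(Add(125329, Function('w')(u, -68)), Rational(1, 2)) = Pow(Add(125329, Mul(Rational(1, 4), Pow(Add(174, 237), -1), Add(174, 237, -68))), Rational(1, 2)) = Pow(Add(125329, Mul(Rational(1, 4), Pow(411, -1), 343)), Rational(1, 2)) = Pow(Add(125329, Mul(Rational(1, 4), Rational(1, 411), 343)), Rational(1, 2)) = Pow(Add(125329, Rational(343, 1644)), Rational(1, 2)) = Pow(Rational(206041219, 1644), Rational(1, 2)) = Mul(Rational(1, 822), Pow(84682941009, Rational(1, 2)))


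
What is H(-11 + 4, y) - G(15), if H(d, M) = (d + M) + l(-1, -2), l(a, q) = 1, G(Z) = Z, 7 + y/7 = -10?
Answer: -140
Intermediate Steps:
y = -119 (y = -49 + 7*(-10) = -49 - 70 = -119)
H(d, M) = 1 + M + d (H(d, M) = (d + M) + 1 = (M + d) + 1 = 1 + M + d)
H(-11 + 4, y) - G(15) = (1 - 119 + (-11 + 4)) - 1*15 = (1 - 119 - 7) - 15 = -125 - 15 = -140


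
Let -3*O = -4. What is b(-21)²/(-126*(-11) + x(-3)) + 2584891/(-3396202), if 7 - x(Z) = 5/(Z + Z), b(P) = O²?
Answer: -581932117267/766865807802 ≈ -0.75884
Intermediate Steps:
O = 4/3 (O = -⅓*(-4) = 4/3 ≈ 1.3333)
b(P) = 16/9 (b(P) = (4/3)² = 16/9)
x(Z) = 7 - 5/(2*Z) (x(Z) = 7 - 5/(Z + Z) = 7 - 5/(2*Z))
b(-21)²/(-126*(-11) + x(-3)) + 2584891/(-3396202) = (16/9)²/(-126*(-11) + (7 - 5/2/(-3))) + 2584891/(-3396202) = 256/(81*(1386 + (7 - 5/2*(-⅓)))) + 2584891*(-1/3396202) = 256/(81*(1386 + (7 + ⅚))) - 2584891/3396202 = 256/(81*(1386 + 47/6)) - 2584891/3396202 = 256/(81*(8363/6)) - 2584891/3396202 = (256/81)*(6/8363) - 2584891/3396202 = 512/225801 - 2584891/3396202 = -581932117267/766865807802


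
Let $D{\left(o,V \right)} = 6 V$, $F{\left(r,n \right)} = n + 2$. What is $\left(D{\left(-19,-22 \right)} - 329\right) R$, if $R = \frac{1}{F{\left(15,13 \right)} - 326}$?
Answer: $\frac{461}{311} \approx 1.4823$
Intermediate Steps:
$F{\left(r,n \right)} = 2 + n$
$R = - \frac{1}{311}$ ($R = \frac{1}{\left(2 + 13\right) - 326} = \frac{1}{15 - 326} = \frac{1}{-311} = - \frac{1}{311} \approx -0.0032154$)
$\left(D{\left(-19,-22 \right)} - 329\right) R = \left(6 \left(-22\right) - 329\right) \left(- \frac{1}{311}\right) = \left(-132 - 329\right) \left(- \frac{1}{311}\right) = \left(-461\right) \left(- \frac{1}{311}\right) = \frac{461}{311}$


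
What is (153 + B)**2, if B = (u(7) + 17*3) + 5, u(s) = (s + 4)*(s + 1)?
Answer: 88209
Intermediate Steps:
u(s) = (1 + s)*(4 + s) (u(s) = (4 + s)*(1 + s) = (1 + s)*(4 + s))
B = 144 (B = ((4 + 7**2 + 5*7) + 17*3) + 5 = ((4 + 49 + 35) + 51) + 5 = (88 + 51) + 5 = 139 + 5 = 144)
(153 + B)**2 = (153 + 144)**2 = 297**2 = 88209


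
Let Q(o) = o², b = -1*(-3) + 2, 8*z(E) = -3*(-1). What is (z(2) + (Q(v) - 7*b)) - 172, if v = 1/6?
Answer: -14875/72 ≈ -206.60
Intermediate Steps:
z(E) = 3/8 (z(E) = (-3*(-1))/8 = (⅛)*3 = 3/8)
b = 5 (b = 3 + 2 = 5)
v = ⅙ ≈ 0.16667
(z(2) + (Q(v) - 7*b)) - 172 = (3/8 + ((⅙)² - 7*5)) - 172 = (3/8 + (1/36 - 35)) - 172 = (3/8 - 1259/36) - 172 = -2491/72 - 172 = -14875/72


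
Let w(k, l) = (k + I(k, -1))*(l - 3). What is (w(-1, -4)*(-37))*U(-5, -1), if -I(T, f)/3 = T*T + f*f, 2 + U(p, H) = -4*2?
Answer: 18130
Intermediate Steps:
U(p, H) = -10 (U(p, H) = -2 - 4*2 = -2 - 8 = -10)
I(T, f) = -3*T² - 3*f² (I(T, f) = -3*(T*T + f*f) = -3*(T² + f²) = -3*T² - 3*f²)
w(k, l) = (-3 + l)*(-3 + k - 3*k²) (w(k, l) = (k + (-3*k² - 3*(-1)²))*(l - 3) = (k + (-3*k² - 3*1))*(-3 + l) = (k + (-3*k² - 3))*(-3 + l) = (k + (-3 - 3*k²))*(-3 + l) = (-3 + k - 3*k²)*(-3 + l) = (-3 + l)*(-3 + k - 3*k²))
(w(-1, -4)*(-37))*U(-5, -1) = ((9 - 3*(-1) + 9*(-1)² - 1*(-4) - 3*(-4)*(1 + (-1)²))*(-37))*(-10) = ((9 + 3 + 9*1 + 4 - 3*(-4)*(1 + 1))*(-37))*(-10) = ((9 + 3 + 9 + 4 - 3*(-4)*2)*(-37))*(-10) = ((9 + 3 + 9 + 4 + 24)*(-37))*(-10) = (49*(-37))*(-10) = -1813*(-10) = 18130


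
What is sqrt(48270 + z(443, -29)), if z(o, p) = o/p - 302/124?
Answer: 3*sqrt(17332243530)/1798 ≈ 219.66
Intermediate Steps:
z(o, p) = -151/62 + o/p (z(o, p) = o/p - 302*1/124 = o/p - 151/62 = -151/62 + o/p)
sqrt(48270 + z(443, -29)) = sqrt(48270 + (-151/62 + 443/(-29))) = sqrt(48270 + (-151/62 + 443*(-1/29))) = sqrt(48270 + (-151/62 - 443/29)) = sqrt(48270 - 31845/1798) = sqrt(86757615/1798) = 3*sqrt(17332243530)/1798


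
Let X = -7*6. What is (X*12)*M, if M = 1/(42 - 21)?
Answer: -24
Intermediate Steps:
X = -42
M = 1/21 ≈ 0.047619
(X*12)*M = -42*12*(1/21) = -504*1/21 = -24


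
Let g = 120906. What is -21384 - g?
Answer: -142290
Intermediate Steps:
-21384 - g = -21384 - 1*120906 = -21384 - 120906 = -142290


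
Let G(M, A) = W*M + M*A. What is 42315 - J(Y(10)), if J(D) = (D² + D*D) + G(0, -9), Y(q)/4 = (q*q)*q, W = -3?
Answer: -31957685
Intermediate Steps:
G(M, A) = -3*M + A*M (G(M, A) = -3*M + M*A = -3*M + A*M)
Y(q) = 4*q³ (Y(q) = 4*((q*q)*q) = 4*(q²*q) = 4*q³)
J(D) = 2*D² (J(D) = (D² + D*D) + 0*(-3 - 9) = (D² + D²) + 0*(-12) = 2*D² + 0 = 2*D²)
42315 - J(Y(10)) = 42315 - 2*(4*10³)² = 42315 - 2*(4*1000)² = 42315 - 2*4000² = 42315 - 2*16000000 = 42315 - 1*32000000 = 42315 - 32000000 = -31957685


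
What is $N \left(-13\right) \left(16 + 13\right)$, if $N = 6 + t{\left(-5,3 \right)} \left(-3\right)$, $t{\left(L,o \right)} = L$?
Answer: $-7917$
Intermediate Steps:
$N = 21$ ($N = 6 - -15 = 6 + 15 = 21$)
$N \left(-13\right) \left(16 + 13\right) = 21 \left(-13\right) \left(16 + 13\right) = \left(-273\right) 29 = -7917$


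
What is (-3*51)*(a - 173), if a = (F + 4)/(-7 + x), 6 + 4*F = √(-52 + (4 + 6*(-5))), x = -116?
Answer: 2170713/82 + 51*I*√78/164 ≈ 26472.0 + 2.7465*I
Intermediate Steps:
F = -3/2 + I*√78/4 (F = -3/2 + √(-52 + (4 + 6*(-5)))/4 = -3/2 + √(-52 + (4 - 30))/4 = -3/2 + √(-52 - 26)/4 = -3/2 + √(-78)/4 = -3/2 + (I*√78)/4 = -3/2 + I*√78/4 ≈ -1.5 + 2.2079*I)
a = -5/246 - I*√78/492 (a = ((-3/2 + I*√78/4) + 4)/(-7 - 116) = (5/2 + I*√78/4)/(-123) = (5/2 + I*√78/4)*(-1/123) = -5/246 - I*√78/492 ≈ -0.020325 - 0.017951*I)
(-3*51)*(a - 173) = (-3*51)*((-5/246 - I*√78/492) - 173) = -153*(-42563/246 - I*√78/492) = 2170713/82 + 51*I*√78/164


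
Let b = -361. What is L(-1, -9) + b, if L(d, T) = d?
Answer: -362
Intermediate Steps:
L(-1, -9) + b = -1 - 361 = -362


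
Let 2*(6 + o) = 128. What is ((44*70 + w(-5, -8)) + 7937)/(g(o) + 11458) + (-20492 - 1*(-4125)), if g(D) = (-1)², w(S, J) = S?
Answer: -187538441/11459 ≈ -16366.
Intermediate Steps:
o = 58 (o = -6 + (½)*128 = -6 + 64 = 58)
g(D) = 1
((44*70 + w(-5, -8)) + 7937)/(g(o) + 11458) + (-20492 - 1*(-4125)) = ((44*70 - 5) + 7937)/(1 + 11458) + (-20492 - 1*(-4125)) = ((3080 - 5) + 7937)/11459 + (-20492 + 4125) = (3075 + 7937)*(1/11459) - 16367 = 11012*(1/11459) - 16367 = 11012/11459 - 16367 = -187538441/11459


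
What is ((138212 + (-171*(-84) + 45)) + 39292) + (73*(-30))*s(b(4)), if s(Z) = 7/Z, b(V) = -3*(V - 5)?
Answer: 186803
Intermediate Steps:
b(V) = 15 - 3*V (b(V) = -3*(-5 + V) = 15 - 3*V)
((138212 + (-171*(-84) + 45)) + 39292) + (73*(-30))*s(b(4)) = ((138212 + (-171*(-84) + 45)) + 39292) + (73*(-30))*(7/(15 - 3*4)) = ((138212 + (14364 + 45)) + 39292) - 15330/(15 - 12) = ((138212 + 14409) + 39292) - 15330/3 = (152621 + 39292) - 15330/3 = 191913 - 2190*7/3 = 191913 - 5110 = 186803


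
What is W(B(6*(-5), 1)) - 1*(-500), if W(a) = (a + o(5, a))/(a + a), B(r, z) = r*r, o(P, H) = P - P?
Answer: 1001/2 ≈ 500.50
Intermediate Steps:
o(P, H) = 0
B(r, z) = r**2
W(a) = 1/2 (W(a) = (a + 0)/(a + a) = a/((2*a)) = a*(1/(2*a)) = 1/2)
W(B(6*(-5), 1)) - 1*(-500) = 1/2 - 1*(-500) = 1/2 + 500 = 1001/2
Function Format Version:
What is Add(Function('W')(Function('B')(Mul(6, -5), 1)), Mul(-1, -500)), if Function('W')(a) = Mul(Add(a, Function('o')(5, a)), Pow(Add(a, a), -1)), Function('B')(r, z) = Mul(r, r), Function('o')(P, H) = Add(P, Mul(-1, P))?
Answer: Rational(1001, 2) ≈ 500.50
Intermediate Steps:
Function('o')(P, H) = 0
Function('B')(r, z) = Pow(r, 2)
Function('W')(a) = Rational(1, 2) (Function('W')(a) = Mul(Add(a, 0), Pow(Add(a, a), -1)) = Mul(a, Pow(Mul(2, a), -1)) = Mul(a, Mul(Rational(1, 2), Pow(a, -1))) = Rational(1, 2))
Add(Function('W')(Function('B')(Mul(6, -5), 1)), Mul(-1, -500)) = Add(Rational(1, 2), Mul(-1, -500)) = Add(Rational(1, 2), 500) = Rational(1001, 2)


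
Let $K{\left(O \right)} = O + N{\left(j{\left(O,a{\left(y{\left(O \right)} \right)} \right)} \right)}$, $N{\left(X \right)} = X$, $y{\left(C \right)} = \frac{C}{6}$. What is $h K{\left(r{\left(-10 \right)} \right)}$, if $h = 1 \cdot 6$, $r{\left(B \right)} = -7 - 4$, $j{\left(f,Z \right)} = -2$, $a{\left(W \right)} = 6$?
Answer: $-78$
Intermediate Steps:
$y{\left(C \right)} = \frac{C}{6}$ ($y{\left(C \right)} = C \frac{1}{6} = \frac{C}{6}$)
$r{\left(B \right)} = -11$
$h = 6$
$K{\left(O \right)} = -2 + O$ ($K{\left(O \right)} = O - 2 = -2 + O$)
$h K{\left(r{\left(-10 \right)} \right)} = 6 \left(-2 - 11\right) = 6 \left(-13\right) = -78$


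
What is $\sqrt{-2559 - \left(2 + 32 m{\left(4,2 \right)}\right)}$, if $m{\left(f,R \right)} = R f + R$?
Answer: $i \sqrt{2881} \approx 53.675 i$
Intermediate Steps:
$m{\left(f,R \right)} = R + R f$
$\sqrt{-2559 - \left(2 + 32 m{\left(4,2 \right)}\right)} = \sqrt{-2559 - \left(2 + 32 \cdot 2 \left(1 + 4\right)\right)} = \sqrt{-2559 - \left(2 + 32 \cdot 2 \cdot 5\right)} = \sqrt{-2559 - 322} = \sqrt{-2881} = i \sqrt{2881}$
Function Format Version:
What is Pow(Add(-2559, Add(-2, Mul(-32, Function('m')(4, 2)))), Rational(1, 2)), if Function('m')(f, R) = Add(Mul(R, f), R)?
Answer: Mul(I, Pow(2881, Rational(1, 2))) ≈ Mul(53.675, I)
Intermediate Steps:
Function('m')(f, R) = Add(R, Mul(R, f))
Pow(Add(-2559, Add(-2, Mul(-32, Function('m')(4, 2)))), Rational(1, 2)) = Pow(Add(-2559, Add(-2, Mul(-32, Mul(2, Add(1, 4))))), Rational(1, 2)) = Pow(Add(-2559, Add(-2, Mul(-32, Mul(2, 5)))), Rational(1, 2)) = Pow(Add(-2559, Add(-2, Mul(-32, 10))), Rational(1, 2)) = Pow(Add(-2559, Add(-2, -320)), Rational(1, 2)) = Pow(Add(-2559, -322), Rational(1, 2)) = Pow(-2881, Rational(1, 2)) = Mul(I, Pow(2881, Rational(1, 2)))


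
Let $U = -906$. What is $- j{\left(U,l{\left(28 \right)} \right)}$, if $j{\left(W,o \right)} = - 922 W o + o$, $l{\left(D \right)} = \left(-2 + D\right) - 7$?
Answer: $-15871327$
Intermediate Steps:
$l{\left(D \right)} = -9 + D$
$j{\left(W,o \right)} = o - 922 W o$ ($j{\left(W,o \right)} = - 922 W o + o = o - 922 W o$)
$- j{\left(U,l{\left(28 \right)} \right)} = - \left(-9 + 28\right) \left(1 - -835332\right) = - 19 \left(1 + 835332\right) = - 19 \cdot 835333 = \left(-1\right) 15871327 = -15871327$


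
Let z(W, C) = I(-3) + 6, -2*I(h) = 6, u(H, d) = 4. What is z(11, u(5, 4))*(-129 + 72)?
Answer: -171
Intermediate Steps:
I(h) = -3 (I(h) = -½*6 = -3)
z(W, C) = 3 (z(W, C) = -3 + 6 = 3)
z(11, u(5, 4))*(-129 + 72) = 3*(-129 + 72) = 3*(-57) = -171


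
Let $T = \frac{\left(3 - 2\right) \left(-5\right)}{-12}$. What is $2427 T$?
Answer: $\frac{4045}{4} \approx 1011.3$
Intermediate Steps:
$T = \frac{5}{12}$ ($T = 1 \left(-5\right) \left(- \frac{1}{12}\right) = \left(-5\right) \left(- \frac{1}{12}\right) = \frac{5}{12} \approx 0.41667$)
$2427 T = 2427 \cdot \frac{5}{12} = \frac{4045}{4}$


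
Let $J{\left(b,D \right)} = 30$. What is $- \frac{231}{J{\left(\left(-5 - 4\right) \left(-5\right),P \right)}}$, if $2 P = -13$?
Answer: $- \frac{77}{10} \approx -7.7$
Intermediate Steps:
$P = - \frac{13}{2}$ ($P = \frac{1}{2} \left(-13\right) = - \frac{13}{2} \approx -6.5$)
$- \frac{231}{J{\left(\left(-5 - 4\right) \left(-5\right),P \right)}} = - \frac{231}{30} = \left(-231\right) \frac{1}{30} = - \frac{77}{10}$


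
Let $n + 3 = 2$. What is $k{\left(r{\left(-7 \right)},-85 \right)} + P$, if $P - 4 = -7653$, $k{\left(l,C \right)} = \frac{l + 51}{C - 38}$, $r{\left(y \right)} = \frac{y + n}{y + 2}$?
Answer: $- \frac{4704398}{615} \approx -7649.4$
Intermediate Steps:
$n = -1$ ($n = -3 + 2 = -1$)
$r{\left(y \right)} = \frac{-1 + y}{2 + y}$ ($r{\left(y \right)} = \frac{y - 1}{y + 2} = \frac{-1 + y}{2 + y}$)
$k{\left(l,C \right)} = \frac{51 + l}{-38 + C}$
$P = -7649$ ($P = 4 - 7653 = -7649$)
$k{\left(r{\left(-7 \right)},-85 \right)} + P = \frac{51 + \frac{-1 - 7}{2 - 7}}{-38 - 85} - 7649 = \frac{51 + \frac{1}{-5} \left(-8\right)}{-123} - 7649 = - \frac{51 - - \frac{8}{5}}{123} - 7649 = - \frac{51 + \frac{8}{5}}{123} - 7649 = \left(- \frac{1}{123}\right) \frac{263}{5} - 7649 = - \frac{263}{615} - 7649 = - \frac{4704398}{615}$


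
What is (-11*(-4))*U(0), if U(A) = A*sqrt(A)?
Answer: 0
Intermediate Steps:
U(A) = A**(3/2)
(-11*(-4))*U(0) = (-11*(-4))*0**(3/2) = 44*0 = 0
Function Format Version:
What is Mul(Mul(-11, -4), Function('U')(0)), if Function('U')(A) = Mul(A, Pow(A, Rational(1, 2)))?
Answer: 0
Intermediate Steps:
Function('U')(A) = Pow(A, Rational(3, 2))
Mul(Mul(-11, -4), Function('U')(0)) = Mul(Mul(-11, -4), Pow(0, Rational(3, 2))) = Mul(44, 0) = 0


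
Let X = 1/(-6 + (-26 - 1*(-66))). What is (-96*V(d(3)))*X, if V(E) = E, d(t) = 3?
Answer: -144/17 ≈ -8.4706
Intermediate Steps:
X = 1/34 (X = 1/(-6 + (-26 + 66)) = 1/(-6 + 40) = 1/34 ≈ 0.029412)
(-96*V(d(3)))*X = -96*3*(1/34) = -288*1/34 = -144/17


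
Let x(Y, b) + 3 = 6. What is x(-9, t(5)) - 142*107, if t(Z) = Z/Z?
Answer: -15191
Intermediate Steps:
t(Z) = 1
x(Y, b) = 3 (x(Y, b) = -3 + 6 = 3)
x(-9, t(5)) - 142*107 = 3 - 142*107 = 3 - 15194 = -15191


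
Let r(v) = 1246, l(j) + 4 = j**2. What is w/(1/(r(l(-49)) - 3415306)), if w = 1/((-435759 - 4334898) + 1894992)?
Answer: 17508/14747 ≈ 1.1872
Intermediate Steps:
l(j) = -4 + j**2
w = -1/2875665 (w = 1/(-4770657 + 1894992) = 1/(-2875665) = -1/2875665 ≈ -3.4775e-7)
w/(1/(r(l(-49)) - 3415306)) = -1/(2875665*(1/(1246 - 3415306))) = -1/(2875665*(1/(-3414060))) = -1/(2875665*(-1/3414060)) = -1/2875665*(-3414060) = 17508/14747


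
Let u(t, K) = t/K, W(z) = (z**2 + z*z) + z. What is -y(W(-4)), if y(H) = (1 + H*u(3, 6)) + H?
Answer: -43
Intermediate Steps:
W(z) = z + 2*z**2 (W(z) = (z**2 + z**2) + z = 2*z**2 + z = z + 2*z**2)
y(H) = 1 + 3*H/2 (y(H) = (1 + H*(3/6)) + H = (1 + H*(3*(1/6))) + H = (1 + H*(1/2)) + H = (1 + H/2) + H = 1 + 3*H/2)
-y(W(-4)) = -(1 + 3*(-4*(1 + 2*(-4)))/2) = -(1 + 3*(-4*(1 - 8))/2) = -(1 + 3*(-4*(-7))/2) = -(1 + (3/2)*28) = -(1 + 42) = -1*43 = -43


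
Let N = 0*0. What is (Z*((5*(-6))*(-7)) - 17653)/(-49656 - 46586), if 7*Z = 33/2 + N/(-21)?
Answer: 8579/48121 ≈ 0.17828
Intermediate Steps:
N = 0
Z = 33/14 (Z = (33/2 + 0/(-21))/7 = (33*(½) + 0*(-1/21))/7 = (33/2 + 0)/7 = (⅐)*(33/2) = 33/14 ≈ 2.3571)
(Z*((5*(-6))*(-7)) - 17653)/(-49656 - 46586) = (33*((5*(-6))*(-7))/14 - 17653)/(-49656 - 46586) = (33*(-30*(-7))/14 - 17653)/(-96242) = ((33/14)*210 - 17653)*(-1/96242) = (495 - 17653)*(-1/96242) = -17158*(-1/96242) = 8579/48121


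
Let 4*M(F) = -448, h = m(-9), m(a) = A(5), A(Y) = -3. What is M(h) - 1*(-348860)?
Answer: 348748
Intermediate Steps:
m(a) = -3
h = -3
M(F) = -112 (M(F) = (¼)*(-448) = -112)
M(h) - 1*(-348860) = -112 - 1*(-348860) = -112 + 348860 = 348748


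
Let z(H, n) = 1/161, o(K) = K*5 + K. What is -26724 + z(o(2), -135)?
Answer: -4302563/161 ≈ -26724.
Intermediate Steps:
o(K) = 6*K (o(K) = 5*K + K = 6*K)
z(H, n) = 1/161
-26724 + z(o(2), -135) = -26724 + 1/161 = -4302563/161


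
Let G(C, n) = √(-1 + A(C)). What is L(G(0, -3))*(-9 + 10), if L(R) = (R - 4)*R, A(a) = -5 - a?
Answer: -6 - 4*I*√6 ≈ -6.0 - 9.798*I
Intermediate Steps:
G(C, n) = √(-6 - C) (G(C, n) = √(-1 + (-5 - C)) = √(-6 - C))
L(R) = R*(-4 + R) (L(R) = (-4 + R)*R = R*(-4 + R))
L(G(0, -3))*(-9 + 10) = (√(-6 - 1*0)*(-4 + √(-6 - 1*0)))*(-9 + 10) = (√(-6 + 0)*(-4 + √(-6 + 0)))*1 = (√(-6)*(-4 + √(-6)))*1 = ((I*√6)*(-4 + I*√6))*1 = (I*√6*(-4 + I*√6))*1 = I*√6*(-4 + I*√6)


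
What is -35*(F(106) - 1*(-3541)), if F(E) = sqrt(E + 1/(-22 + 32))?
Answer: -123935 - 7*sqrt(10610)/2 ≈ -1.2430e+5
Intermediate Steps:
F(E) = sqrt(1/10 + E) (F(E) = sqrt(E + 1/10) = sqrt(1/10 + E))
-35*(F(106) - 1*(-3541)) = -35*(sqrt(10 + 100*106)/10 - 1*(-3541)) = -35*(sqrt(10 + 10600)/10 + 3541) = -35*(sqrt(10610)/10 + 3541) = -35*(3541 + sqrt(10610)/10) = -123935 - 7*sqrt(10610)/2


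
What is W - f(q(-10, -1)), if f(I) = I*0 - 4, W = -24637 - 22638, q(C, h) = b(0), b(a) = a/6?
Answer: -47271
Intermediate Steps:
b(a) = a/6 (b(a) = a*(⅙) = a/6)
q(C, h) = 0 (q(C, h) = (⅙)*0 = 0)
W = -47275
f(I) = -4 (f(I) = 0 - 4 = -4)
W - f(q(-10, -1)) = -47275 - 1*(-4) = -47275 + 4 = -47271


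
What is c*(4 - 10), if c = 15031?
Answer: -90186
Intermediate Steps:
c*(4 - 10) = 15031*(4 - 10) = 15031*(-6) = -90186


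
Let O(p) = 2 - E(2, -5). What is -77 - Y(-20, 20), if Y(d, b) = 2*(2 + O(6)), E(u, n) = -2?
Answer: -89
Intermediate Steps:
O(p) = 4 (O(p) = 2 - 1*(-2) = 2 + 2 = 4)
Y(d, b) = 12 (Y(d, b) = 2*(2 + 4) = 2*6 = 12)
-77 - Y(-20, 20) = -77 - 1*12 = -77 - 12 = -89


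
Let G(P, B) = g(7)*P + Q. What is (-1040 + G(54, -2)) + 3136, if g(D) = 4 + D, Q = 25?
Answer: 2715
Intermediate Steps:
G(P, B) = 25 + 11*P (G(P, B) = (4 + 7)*P + 25 = 11*P + 25 = 25 + 11*P)
(-1040 + G(54, -2)) + 3136 = (-1040 + (25 + 11*54)) + 3136 = (-1040 + (25 + 594)) + 3136 = (-1040 + 619) + 3136 = -421 + 3136 = 2715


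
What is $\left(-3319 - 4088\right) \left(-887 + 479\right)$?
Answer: $3022056$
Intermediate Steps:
$\left(-3319 - 4088\right) \left(-887 + 479\right) = \left(-7407\right) \left(-408\right) = 3022056$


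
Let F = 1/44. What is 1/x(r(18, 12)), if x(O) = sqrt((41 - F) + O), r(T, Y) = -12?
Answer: 2*sqrt(561)/255 ≈ 0.18577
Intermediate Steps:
F = 1/44 ≈ 0.022727
x(O) = sqrt(1803/44 + O) (x(O) = sqrt((41 - 1*1/44) + O) = sqrt((41 - 1/44) + O) = sqrt(1803/44 + O))
1/x(r(18, 12)) = 1/(sqrt(19833 + 484*(-12))/22) = 1/(sqrt(19833 - 5808)/22) = 1/(sqrt(14025)/22) = 1/((5*sqrt(561))/22) = 1/(5*sqrt(561)/22) = 2*sqrt(561)/255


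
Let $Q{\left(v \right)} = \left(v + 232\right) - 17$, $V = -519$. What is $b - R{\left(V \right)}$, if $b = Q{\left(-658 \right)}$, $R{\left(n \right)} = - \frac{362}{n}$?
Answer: $- \frac{230279}{519} \approx -443.7$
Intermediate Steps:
$Q{\left(v \right)} = 215 + v$ ($Q{\left(v \right)} = \left(232 + v\right) - 17 = 215 + v$)
$b = -443$ ($b = 215 - 658 = -443$)
$b - R{\left(V \right)} = -443 - - \frac{362}{-519} = -443 - \left(-362\right) \left(- \frac{1}{519}\right) = -443 - \frac{362}{519} = - \frac{230279}{519}$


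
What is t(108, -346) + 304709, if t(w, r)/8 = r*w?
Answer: 5765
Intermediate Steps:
t(w, r) = 8*r*w (t(w, r) = 8*(r*w) = 8*r*w)
t(108, -346) + 304709 = 8*(-346)*108 + 304709 = -298944 + 304709 = 5765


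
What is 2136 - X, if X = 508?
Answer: 1628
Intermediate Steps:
2136 - X = 2136 - 1*508 = 2136 - 508 = 1628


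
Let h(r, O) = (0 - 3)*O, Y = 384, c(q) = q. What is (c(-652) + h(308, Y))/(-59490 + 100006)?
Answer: -451/10129 ≈ -0.044526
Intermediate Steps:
h(r, O) = -3*O
(c(-652) + h(308, Y))/(-59490 + 100006) = (-652 - 3*384)/(-59490 + 100006) = (-652 - 1152)/40516 = -1804*1/40516 = -451/10129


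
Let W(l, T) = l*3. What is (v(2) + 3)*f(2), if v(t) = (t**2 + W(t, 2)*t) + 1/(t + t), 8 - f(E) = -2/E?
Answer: 693/4 ≈ 173.25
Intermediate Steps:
W(l, T) = 3*l
f(E) = 8 + 2/E (f(E) = 8 - (-2)/E = 8 + 2/E)
v(t) = 1/(2*t) + 4*t**2 (v(t) = (t**2 + (3*t)*t) + 1/(t + t) = (t**2 + 3*t**2) + 1/(2*t) = 4*t**2 + 1/(2*t) = 1/(2*t) + 4*t**2)
(v(2) + 3)*f(2) = ((1/2)*(1 + 8*2**3)/2 + 3)*(8 + 2/2) = ((1/2)*(1/2)*(1 + 8*8) + 3)*(8 + 2*(1/2)) = ((1/2)*(1/2)*(1 + 64) + 3)*(8 + 1) = ((1/2)*(1/2)*65 + 3)*9 = (65/4 + 3)*9 = (77/4)*9 = 693/4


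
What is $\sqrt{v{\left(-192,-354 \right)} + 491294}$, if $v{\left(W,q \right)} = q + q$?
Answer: $\sqrt{490586} \approx 700.42$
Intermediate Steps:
$v{\left(W,q \right)} = 2 q$
$\sqrt{v{\left(-192,-354 \right)} + 491294} = \sqrt{2 \left(-354\right) + 491294} = \sqrt{-708 + 491294} = \sqrt{490586}$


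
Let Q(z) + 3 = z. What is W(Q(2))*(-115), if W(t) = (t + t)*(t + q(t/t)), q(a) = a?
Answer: 0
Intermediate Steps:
Q(z) = -3 + z
W(t) = 2*t*(1 + t) (W(t) = (t + t)*(t + t/t) = (2*t)*(t + 1) = (2*t)*(1 + t) = 2*t*(1 + t))
W(Q(2))*(-115) = (2*(-3 + 2)*(1 + (-3 + 2)))*(-115) = (2*(-1)*(1 - 1))*(-115) = (2*(-1)*0)*(-115) = 0*(-115) = 0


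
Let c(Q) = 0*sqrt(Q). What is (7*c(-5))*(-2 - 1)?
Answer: 0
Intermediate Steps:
c(Q) = 0
(7*c(-5))*(-2 - 1) = (7*0)*(-2 - 1) = 0*(-3) = 0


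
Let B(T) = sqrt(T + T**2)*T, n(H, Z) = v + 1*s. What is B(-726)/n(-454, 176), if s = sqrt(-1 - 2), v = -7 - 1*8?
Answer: 99825*sqrt(174)/38 + 19965*I*sqrt(58)/38 ≈ 34652.0 + 4001.3*I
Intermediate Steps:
v = -15 (v = -7 - 8 = -15)
s = I*sqrt(3) (s = sqrt(-3) = I*sqrt(3) ≈ 1.732*I)
n(H, Z) = -15 + I*sqrt(3) (n(H, Z) = -15 + 1*(I*sqrt(3)) = -15 + I*sqrt(3))
B(T) = T*sqrt(T + T**2)
B(-726)/n(-454, 176) = (-726*55*sqrt(174))/(-15 + I*sqrt(3)) = (-39930*sqrt(174))/(-15 + I*sqrt(3)) = -39930*sqrt(174)/(-15 + I*sqrt(3))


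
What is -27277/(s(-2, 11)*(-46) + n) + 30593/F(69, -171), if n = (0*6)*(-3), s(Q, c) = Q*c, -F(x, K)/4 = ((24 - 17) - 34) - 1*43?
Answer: 5830639/70840 ≈ 82.307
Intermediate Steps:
F(x, K) = 280 (F(x, K) = -4*(((24 - 17) - 34) - 1*43) = -4*((7 - 34) - 43) = -4*(-27 - 43) = -4*(-70) = 280)
n = 0 (n = 0*(-3) = 0)
-27277/(s(-2, 11)*(-46) + n) + 30593/F(69, -171) = -27277/(-2*11*(-46) + 0) + 30593/280 = -27277/(-22*(-46) + 0) + 30593*(1/280) = -27277/(1012 + 0) + 30593/280 = -27277/1012 + 30593/280 = 5830639/70840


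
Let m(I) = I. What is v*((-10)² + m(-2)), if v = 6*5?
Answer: 2940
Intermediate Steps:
v = 30
v*((-10)² + m(-2)) = 30*((-10)² - 2) = 30*(100 - 2) = 30*98 = 2940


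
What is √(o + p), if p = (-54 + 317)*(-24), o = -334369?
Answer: I*√340681 ≈ 583.68*I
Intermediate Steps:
p = -6312 (p = 263*(-24) = -6312)
√(o + p) = √(-334369 - 6312) = √(-340681) = I*√340681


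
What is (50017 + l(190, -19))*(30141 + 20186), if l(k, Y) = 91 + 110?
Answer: 2527321286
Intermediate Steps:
l(k, Y) = 201
(50017 + l(190, -19))*(30141 + 20186) = (50017 + 201)*(30141 + 20186) = 50218*50327 = 2527321286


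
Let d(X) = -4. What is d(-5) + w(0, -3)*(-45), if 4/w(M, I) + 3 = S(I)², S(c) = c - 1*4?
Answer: -182/23 ≈ -7.9130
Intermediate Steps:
S(c) = -4 + c (S(c) = c - 4 = -4 + c)
w(M, I) = 4/(-3 + (-4 + I)²)
d(-5) + w(0, -3)*(-45) = -4 + (4/(-3 + (-4 - 3)²))*(-45) = -4 + (4/(-3 + (-7)²))*(-45) = -4 + (4/(-3 + 49))*(-45) = -4 + (4/46)*(-45) = -4 + (4*(1/46))*(-45) = -4 + (2/23)*(-45) = -4 - 90/23 = -182/23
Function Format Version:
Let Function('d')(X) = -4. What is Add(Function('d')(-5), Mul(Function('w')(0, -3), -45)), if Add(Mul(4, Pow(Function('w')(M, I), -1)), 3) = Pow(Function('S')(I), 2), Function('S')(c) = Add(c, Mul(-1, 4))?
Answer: Rational(-182, 23) ≈ -7.9130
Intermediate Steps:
Function('S')(c) = Add(-4, c) (Function('S')(c) = Add(c, -4) = Add(-4, c))
Function('w')(M, I) = Mul(4, Pow(Add(-3, Pow(Add(-4, I), 2)), -1))
Add(Function('d')(-5), Mul(Function('w')(0, -3), -45)) = Add(-4, Mul(Mul(4, Pow(Add(-3, Pow(Add(-4, -3), 2)), -1)), -45)) = Add(-4, Mul(Mul(4, Pow(Add(-3, Pow(-7, 2)), -1)), -45)) = Add(-4, Mul(Mul(4, Pow(Add(-3, 49), -1)), -45)) = Add(-4, Mul(Mul(4, Pow(46, -1)), -45)) = Add(-4, Mul(Mul(4, Rational(1, 46)), -45)) = Add(-4, Mul(Rational(2, 23), -45)) = Add(-4, Rational(-90, 23)) = Rational(-182, 23)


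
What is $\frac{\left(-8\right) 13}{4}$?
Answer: $-26$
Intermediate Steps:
$\frac{\left(-8\right) 13}{4} = \left(-104\right) \frac{1}{4} = -26$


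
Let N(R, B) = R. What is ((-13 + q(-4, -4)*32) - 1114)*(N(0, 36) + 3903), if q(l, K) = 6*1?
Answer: -3649305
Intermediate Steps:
q(l, K) = 6
((-13 + q(-4, -4)*32) - 1114)*(N(0, 36) + 3903) = ((-13 + 6*32) - 1114)*(0 + 3903) = ((-13 + 192) - 1114)*3903 = (179 - 1114)*3903 = -935*3903 = -3649305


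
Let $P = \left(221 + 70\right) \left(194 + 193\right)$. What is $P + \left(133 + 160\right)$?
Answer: $112910$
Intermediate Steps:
$P = 112617$ ($P = 291 \cdot 387 = 112617$)
$P + \left(133 + 160\right) = 112617 + \left(133 + 160\right) = 112617 + 293 = 112910$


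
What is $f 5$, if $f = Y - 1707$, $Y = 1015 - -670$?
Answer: $-110$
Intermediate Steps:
$Y = 1685$ ($Y = 1015 + 670 = 1685$)
$f = -22$ ($f = 1685 - 1707 = -22$)
$f 5 = \left(-22\right) 5 = -110$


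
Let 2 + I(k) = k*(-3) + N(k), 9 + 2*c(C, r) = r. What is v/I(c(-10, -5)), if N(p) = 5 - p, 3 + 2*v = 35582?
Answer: 35579/62 ≈ 573.85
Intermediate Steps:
c(C, r) = -9/2 + r/2
v = 35579/2 (v = -3/2 + (1/2)*35582 = -3/2 + 17791 = 35579/2 ≈ 17790.)
I(k) = 3 - 4*k (I(k) = -2 + (k*(-3) + (5 - k)) = -2 + (-3*k + (5 - k)) = -2 + (5 - 4*k) = 3 - 4*k)
v/I(c(-10, -5)) = 35579/(2*(3 - 4*(-9/2 + (1/2)*(-5)))) = 35579/(2*(3 - 4*(-9/2 - 5/2))) = 35579/(2*(3 - 4*(-7))) = 35579/(2*(3 + 28)) = (35579/2)/31 = (35579/2)*(1/31) = 35579/62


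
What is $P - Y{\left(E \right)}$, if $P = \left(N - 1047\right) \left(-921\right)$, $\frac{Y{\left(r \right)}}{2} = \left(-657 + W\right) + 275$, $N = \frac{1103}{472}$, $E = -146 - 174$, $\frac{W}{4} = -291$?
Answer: $\frac{455587025}{472} \approx 9.6523 \cdot 10^{5}$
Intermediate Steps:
$W = -1164$ ($W = 4 \left(-291\right) = -1164$)
$E = -320$ ($E = -146 - 174 = -320$)
$N = \frac{1103}{472}$ ($N = 1103 \cdot \frac{1}{472} = \frac{1103}{472} \approx 2.3369$)
$Y{\left(r \right)} = -3092$ ($Y{\left(r \right)} = 2 \left(\left(-657 - 1164\right) + 275\right) = 2 \left(-1821 + 275\right) = 2 \left(-1546\right) = -3092$)
$P = \frac{454127601}{472}$ ($P = \left(\frac{1103}{472} - 1047\right) \left(-921\right) = \left(- \frac{493081}{472}\right) \left(-921\right) = \frac{454127601}{472} \approx 9.6214 \cdot 10^{5}$)
$P - Y{\left(E \right)} = \frac{454127601}{472} - -3092 = \frac{454127601}{472} + 3092 = \frac{455587025}{472}$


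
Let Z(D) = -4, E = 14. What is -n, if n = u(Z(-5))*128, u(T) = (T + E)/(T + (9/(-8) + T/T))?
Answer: 10240/33 ≈ 310.30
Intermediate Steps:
u(T) = (14 + T)/(-⅛ + T) (u(T) = (T + 14)/(T + (9/(-8) + T/T)) = (14 + T)/(T + (9*(-⅛) + 1)) = (14 + T)/(T + (-9/8 + 1)) = (14 + T)/(T - ⅛) = (14 + T)/(-⅛ + T))
n = -10240/33 (n = (8*(14 - 4)/(-1 + 8*(-4)))*128 = (8*10/(-1 - 32))*128 = (8*10/(-33))*128 = (8*(-1/33)*10)*128 = -80/33*128 = -10240/33 ≈ -310.30)
-n = -1*(-10240/33) = 10240/33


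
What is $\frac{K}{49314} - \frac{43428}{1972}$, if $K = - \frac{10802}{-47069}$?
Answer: $- \frac{1145492546608}{52015100379} \approx -22.022$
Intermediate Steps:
$K = \frac{982}{4279}$ ($K = \left(-10802\right) \left(- \frac{1}{47069}\right) = \frac{982}{4279} \approx 0.22949$)
$\frac{K}{49314} - \frac{43428}{1972} = \frac{982}{4279 \cdot 49314} - \frac{43428}{1972} = \frac{982}{4279} \cdot \frac{1}{49314} - \frac{10857}{493} = \frac{491}{105507303} - \frac{10857}{493} = - \frac{1145492546608}{52015100379}$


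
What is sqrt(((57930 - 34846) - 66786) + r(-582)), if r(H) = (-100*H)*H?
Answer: I*sqrt(33916102) ≈ 5823.8*I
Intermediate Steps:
r(H) = -100*H**2
sqrt(((57930 - 34846) - 66786) + r(-582)) = sqrt(((57930 - 34846) - 66786) - 100*(-582)**2) = sqrt((23084 - 66786) - 100*338724) = sqrt(-43702 - 33872400) = sqrt(-33916102) = I*sqrt(33916102)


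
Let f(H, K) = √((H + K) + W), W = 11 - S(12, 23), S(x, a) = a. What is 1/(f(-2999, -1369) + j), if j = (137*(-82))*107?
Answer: -601019/722447678912 - I*√1095/722447678912 ≈ -8.3192e-7 - 4.5804e-11*I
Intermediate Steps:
W = -12 (W = 11 - 1*23 = 11 - 23 = -12)
f(H, K) = √(-12 + H + K) (f(H, K) = √((H + K) - 12) = √(-12 + H + K))
j = -1202038 (j = -11234*107 = -1202038)
1/(f(-2999, -1369) + j) = 1/(√(-12 - 2999 - 1369) - 1202038) = 1/(√(-4380) - 1202038) = 1/(2*I*√1095 - 1202038) = 1/(-1202038 + 2*I*√1095)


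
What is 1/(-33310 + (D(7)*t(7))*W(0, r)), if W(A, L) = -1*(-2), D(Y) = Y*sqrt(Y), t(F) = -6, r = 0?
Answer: -16655/554753354 + 21*sqrt(7)/277376677 ≈ -2.9822e-5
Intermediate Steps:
D(Y) = Y**(3/2)
W(A, L) = 2
1/(-33310 + (D(7)*t(7))*W(0, r)) = 1/(-33310 + (7**(3/2)*(-6))*2) = 1/(-33310 + ((7*sqrt(7))*(-6))*2) = 1/(-33310 - 42*sqrt(7)*2) = 1/(-33310 - 84*sqrt(7))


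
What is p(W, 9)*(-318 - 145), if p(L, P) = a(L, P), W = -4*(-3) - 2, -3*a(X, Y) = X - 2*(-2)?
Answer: 6482/3 ≈ 2160.7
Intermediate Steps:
a(X, Y) = -4/3 - X/3 (a(X, Y) = -(X - 2*(-2))/3 = -(X + 4)/3 = -(4 + X)/3 = -4/3 - X/3)
W = 10 (W = 12 - 2 = 10)
p(L, P) = -4/3 - L/3
p(W, 9)*(-318 - 145) = (-4/3 - 1/3*10)*(-318 - 145) = (-4/3 - 10/3)*(-463) = -14/3*(-463) = 6482/3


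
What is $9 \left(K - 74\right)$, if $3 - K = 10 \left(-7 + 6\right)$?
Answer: $-549$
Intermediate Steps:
$K = 13$ ($K = 3 - 10 \left(-7 + 6\right) = 3 - 10 \left(-1\right) = 3 - -10 = 3 + 10 = 13$)
$9 \left(K - 74\right) = 9 \left(13 - 74\right) = 9 \left(-61\right) = -549$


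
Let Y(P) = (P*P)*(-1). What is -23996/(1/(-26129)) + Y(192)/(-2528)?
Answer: 49532328388/79 ≈ 6.2699e+8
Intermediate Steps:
Y(P) = -P² (Y(P) = P²*(-1) = -P²)
-23996/(1/(-26129)) + Y(192)/(-2528) = -23996/(1/(-26129)) - 1*192²/(-2528) = -23996/(-1/26129) - 1*36864*(-1/2528) = -23996*(-26129) - 36864*(-1/2528) = 626991484 + 1152/79 = 49532328388/79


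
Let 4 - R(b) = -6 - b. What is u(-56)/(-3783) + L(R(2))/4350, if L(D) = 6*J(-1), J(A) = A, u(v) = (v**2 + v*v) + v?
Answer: -1503461/914225 ≈ -1.6445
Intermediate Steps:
u(v) = v + 2*v**2 (u(v) = (v**2 + v**2) + v = 2*v**2 + v = v + 2*v**2)
R(b) = 10 + b (R(b) = 4 - (-6 - b) = 4 + (6 + b) = 10 + b)
L(D) = -6 (L(D) = 6*(-1) = -6)
u(-56)/(-3783) + L(R(2))/4350 = -56*(1 + 2*(-56))/(-3783) - 6/4350 = -56*(1 - 112)*(-1/3783) - 6*1/4350 = -56*(-111)*(-1/3783) - 1/725 = 6216*(-1/3783) - 1/725 = -2072/1261 - 1/725 = -1503461/914225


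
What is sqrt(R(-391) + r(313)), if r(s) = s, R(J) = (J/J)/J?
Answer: 3*sqrt(5316818)/391 ≈ 17.692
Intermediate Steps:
R(J) = 1/J
sqrt(R(-391) + r(313)) = sqrt(1/(-391) + 313) = sqrt(-1/391 + 313) = sqrt(122382/391) = 3*sqrt(5316818)/391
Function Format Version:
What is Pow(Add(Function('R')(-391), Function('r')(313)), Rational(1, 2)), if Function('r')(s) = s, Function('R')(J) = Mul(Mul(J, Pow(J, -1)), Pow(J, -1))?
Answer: Mul(Rational(3, 391), Pow(5316818, Rational(1, 2))) ≈ 17.692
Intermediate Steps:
Function('R')(J) = Pow(J, -1) (Function('R')(J) = Mul(1, Pow(J, -1)) = Pow(J, -1))
Pow(Add(Function('R')(-391), Function('r')(313)), Rational(1, 2)) = Pow(Add(Pow(-391, -1), 313), Rational(1, 2)) = Pow(Add(Rational(-1, 391), 313), Rational(1, 2)) = Pow(Rational(122382, 391), Rational(1, 2)) = Mul(Rational(3, 391), Pow(5316818, Rational(1, 2)))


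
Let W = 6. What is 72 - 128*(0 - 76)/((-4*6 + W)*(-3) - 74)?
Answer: -2072/5 ≈ -414.40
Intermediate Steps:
72 - 128*(0 - 76)/((-4*6 + W)*(-3) - 74) = 72 - 128*(0 - 76)/((-4*6 + 6)*(-3) - 74) = 72 - (-9728)/((-24 + 6)*(-3) - 74) = 72 - (-9728)/(-18*(-3) - 74) = 72 - (-9728)/(54 - 74) = 72 - (-9728)/(-20) = 72 - (-9728)*(-1)/20 = 72 - 128*19/5 = 72 - 2432/5 = -2072/5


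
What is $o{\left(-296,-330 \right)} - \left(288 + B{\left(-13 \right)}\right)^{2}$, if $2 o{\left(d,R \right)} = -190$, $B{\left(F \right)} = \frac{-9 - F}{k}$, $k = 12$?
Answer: $- \frac{749080}{9} \approx -83231.0$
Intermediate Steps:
$B{\left(F \right)} = - \frac{3}{4} - \frac{F}{12}$ ($B{\left(F \right)} = \frac{-9 - F}{12} = \left(-9 - F\right) \frac{1}{12} = - \frac{3}{4} - \frac{F}{12}$)
$o{\left(d,R \right)} = -95$ ($o{\left(d,R \right)} = \frac{1}{2} \left(-190\right) = -95$)
$o{\left(-296,-330 \right)} - \left(288 + B{\left(-13 \right)}\right)^{2} = -95 - \left(288 - - \frac{1}{3}\right)^{2} = -95 - \left(288 + \left(- \frac{3}{4} + \frac{13}{12}\right)\right)^{2} = -95 - \left(288 + \frac{1}{3}\right)^{2} = -95 - \left(\frac{865}{3}\right)^{2} = -95 - \frac{748225}{9} = - \frac{749080}{9}$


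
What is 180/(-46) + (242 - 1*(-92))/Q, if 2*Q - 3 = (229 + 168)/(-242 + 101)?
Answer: 1081992/299 ≈ 3618.7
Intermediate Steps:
Q = 13/141 (Q = 3/2 + ((229 + 168)/(-242 + 101))/2 = 3/2 + (397/(-141))/2 = 3/2 + (397*(-1/141))/2 = 3/2 + (1/2)*(-397/141) = 3/2 - 397/282 = 13/141 ≈ 0.092199)
180/(-46) + (242 - 1*(-92))/Q = 180/(-46) + (242 - 1*(-92))/(13/141) = 180*(-1/46) + (242 + 92)*(141/13) = -90/23 + 334*(141/13) = -90/23 + 47094/13 = 1081992/299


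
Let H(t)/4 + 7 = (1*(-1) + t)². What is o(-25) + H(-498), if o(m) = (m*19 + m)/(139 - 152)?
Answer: 12948188/13 ≈ 9.9601e+5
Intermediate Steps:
o(m) = -20*m/13 (o(m) = (19*m + m)/(-13) = (20*m)*(-1/13) = -20*m/13)
H(t) = -28 + 4*(-1 + t)² (H(t) = -28 + 4*(1*(-1) + t)² = -28 + 4*(-1 + t)²)
o(-25) + H(-498) = -20/13*(-25) + (-28 + 4*(-1 - 498)²) = 500/13 + (-28 + 4*(-499)²) = 500/13 + (-28 + 4*249001) = 500/13 + (-28 + 996004) = 500/13 + 995976 = 12948188/13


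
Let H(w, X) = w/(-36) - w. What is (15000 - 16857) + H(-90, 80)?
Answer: -3529/2 ≈ -1764.5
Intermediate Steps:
H(w, X) = -37*w/36 (H(w, X) = w*(-1/36) - w = -w/36 - w = -37*w/36)
(15000 - 16857) + H(-90, 80) = (15000 - 16857) - 37/36*(-90) = -1857 + 185/2 = -3529/2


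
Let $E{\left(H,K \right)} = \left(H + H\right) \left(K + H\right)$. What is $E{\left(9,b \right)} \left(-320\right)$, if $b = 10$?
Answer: $-109440$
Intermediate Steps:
$E{\left(H,K \right)} = 2 H \left(H + K\right)$
$E{\left(9,b \right)} \left(-320\right) = 2 \cdot 9 \left(9 + 10\right) \left(-320\right) = 2 \cdot 9 \cdot 19 \left(-320\right) = 342 \left(-320\right) = -109440$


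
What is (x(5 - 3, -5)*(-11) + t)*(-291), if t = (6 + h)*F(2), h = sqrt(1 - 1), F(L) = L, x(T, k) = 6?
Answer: 15714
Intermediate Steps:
h = 0 (h = sqrt(0) = 0)
t = 12 (t = (6 + 0)*2 = 6*2 = 12)
(x(5 - 3, -5)*(-11) + t)*(-291) = (6*(-11) + 12)*(-291) = (-66 + 12)*(-291) = -54*(-291) = 15714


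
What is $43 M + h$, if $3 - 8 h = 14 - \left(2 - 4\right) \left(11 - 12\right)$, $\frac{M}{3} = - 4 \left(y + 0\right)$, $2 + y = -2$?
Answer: $\frac{16503}{8} \approx 2062.9$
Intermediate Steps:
$y = -4$ ($y = -2 - 2 = -4$)
$M = 48$ ($M = 3 \left(- 4 \left(-4 + 0\right)\right) = 3 \left(\left(-4\right) \left(-4\right)\right) = 3 \cdot 16 = 48$)
$h = - \frac{9}{8}$ ($h = \frac{3}{8} - \frac{14 - \left(2 - 4\right) \left(11 - 12\right)}{8} = \frac{3}{8} - \frac{14 - \left(-2\right) \left(-1\right)}{8} = \frac{3}{8} - \frac{14 - 2}{8} = \frac{3}{8} - \frac{3}{2} = - \frac{9}{8} \approx -1.125$)
$43 M + h = 43 \cdot 48 - \frac{9}{8} = 2064 - \frac{9}{8} = \frac{16503}{8}$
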